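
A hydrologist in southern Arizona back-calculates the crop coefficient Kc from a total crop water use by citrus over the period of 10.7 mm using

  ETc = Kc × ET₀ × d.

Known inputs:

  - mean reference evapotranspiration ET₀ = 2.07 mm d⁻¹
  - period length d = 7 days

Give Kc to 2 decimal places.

0.74

ETc = Kc × ET₀ × d  ⇒  Kc = ETc / (ET₀ × d)
Kc = 10.7 / (2.07 × 7) = 10.7 / 14.49 = 0.7384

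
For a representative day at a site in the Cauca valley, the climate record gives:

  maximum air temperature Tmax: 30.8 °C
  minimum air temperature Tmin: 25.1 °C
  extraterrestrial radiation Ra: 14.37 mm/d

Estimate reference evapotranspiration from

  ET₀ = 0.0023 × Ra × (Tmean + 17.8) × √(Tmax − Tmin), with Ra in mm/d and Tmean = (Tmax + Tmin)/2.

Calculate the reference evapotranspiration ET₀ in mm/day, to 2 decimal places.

Tmean = (30.8 + 25.1)/2 = 27.95 °C
ET₀ = 0.0023 × 14.37 × (27.95 + 17.8) × √5.7 = 0.0023 × 14.37 × 45.75 × 2.3875 = 3.6101 mm/d

3.61 mm/day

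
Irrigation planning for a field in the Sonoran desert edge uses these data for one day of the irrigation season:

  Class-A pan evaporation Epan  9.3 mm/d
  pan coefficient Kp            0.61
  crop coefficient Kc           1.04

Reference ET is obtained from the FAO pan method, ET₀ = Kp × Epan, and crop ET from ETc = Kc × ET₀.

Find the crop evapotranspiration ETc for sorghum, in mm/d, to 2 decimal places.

5.90 mm/d

ET₀ = 0.61 × 9.3 = 5.6730 mm/d
ETc = Kc × ET₀ = 1.04 × 5.6730 = 5.8999 mm/d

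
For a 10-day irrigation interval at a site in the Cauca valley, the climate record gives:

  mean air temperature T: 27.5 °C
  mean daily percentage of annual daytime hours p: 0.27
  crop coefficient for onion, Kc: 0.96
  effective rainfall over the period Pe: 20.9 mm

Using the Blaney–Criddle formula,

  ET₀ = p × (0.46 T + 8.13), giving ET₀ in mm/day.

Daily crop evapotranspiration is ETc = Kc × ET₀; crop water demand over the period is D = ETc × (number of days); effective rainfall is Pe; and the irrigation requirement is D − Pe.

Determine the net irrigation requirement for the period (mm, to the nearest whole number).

33 mm

ET₀ = 0.27 × (0.46 × 27.5 + 8.13) = 0.27 × 20.780 = 5.6106 mm/d
ETc = Kc × ET₀ = 0.96 × 5.6106 = 5.3862 mm/d
Crop demand D = ETc × 10 d = 5.3862 × 10 = 53.862 mm
D − Pe = 53.862 − 20.9 = 32.962 mm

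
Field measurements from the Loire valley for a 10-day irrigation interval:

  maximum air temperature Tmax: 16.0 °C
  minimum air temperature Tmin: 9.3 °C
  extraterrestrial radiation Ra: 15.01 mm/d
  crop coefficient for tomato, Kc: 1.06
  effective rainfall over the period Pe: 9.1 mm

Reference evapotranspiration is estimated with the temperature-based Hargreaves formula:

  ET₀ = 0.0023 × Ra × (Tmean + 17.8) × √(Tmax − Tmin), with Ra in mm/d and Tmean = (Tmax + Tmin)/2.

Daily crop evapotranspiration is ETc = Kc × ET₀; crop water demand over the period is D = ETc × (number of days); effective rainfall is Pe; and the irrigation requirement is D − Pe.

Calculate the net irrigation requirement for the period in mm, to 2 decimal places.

19.74 mm

Tmean = (16.0 + 9.3)/2 = 12.65 °C
ET₀ = 0.0023 × 15.01 × (12.65 + 17.8) × √6.7 = 0.0023 × 15.01 × 30.45 × 2.5884 = 2.7210 mm/d
ETc = Kc × ET₀ = 1.06 × 2.7210 = 2.8843 mm/d
Crop demand D = ETc × 10 d = 2.8843 × 10 = 28.843 mm
D − Pe = 28.843 − 9.1 = 19.743 mm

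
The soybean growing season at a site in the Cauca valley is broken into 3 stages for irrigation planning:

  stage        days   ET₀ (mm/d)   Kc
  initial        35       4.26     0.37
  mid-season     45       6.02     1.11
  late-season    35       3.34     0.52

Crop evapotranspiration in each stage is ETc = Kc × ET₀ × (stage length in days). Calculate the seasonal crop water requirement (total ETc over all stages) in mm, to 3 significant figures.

417 mm

initial: 0.37 × 4.26 × 35 = 55.17 mm
mid-season: 1.11 × 6.02 × 45 = 300.70 mm
late-season: 0.52 × 3.34 × 35 = 60.79 mm
Seasonal total = 416.66 mm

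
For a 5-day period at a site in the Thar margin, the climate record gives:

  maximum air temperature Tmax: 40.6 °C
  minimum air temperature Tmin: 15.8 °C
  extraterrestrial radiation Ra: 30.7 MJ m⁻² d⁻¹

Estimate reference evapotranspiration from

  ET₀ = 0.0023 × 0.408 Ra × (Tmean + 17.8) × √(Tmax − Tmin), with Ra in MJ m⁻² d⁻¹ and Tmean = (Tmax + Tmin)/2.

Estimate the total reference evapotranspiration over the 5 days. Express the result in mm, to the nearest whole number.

Tmean = (40.6 + 15.8)/2 = 28.20 °C
0.408 Ra = 0.408 × 30.7 = 12.5256 mm/d equivalent
ET₀ = 0.0023 × 12.5256 × (28.20 + 17.8) × √24.8 = 0.0023 × 12.5256 × 46.00 × 4.9800 = 6.5995 mm/d
Over 5 days: 6.5995 × 5 = 32.998 mm

33 mm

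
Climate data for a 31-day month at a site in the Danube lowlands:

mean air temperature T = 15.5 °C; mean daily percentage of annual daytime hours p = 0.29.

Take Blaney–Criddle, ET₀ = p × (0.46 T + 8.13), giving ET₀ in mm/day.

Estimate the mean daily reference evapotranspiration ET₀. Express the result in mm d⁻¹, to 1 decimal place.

4.4 mm d⁻¹

ET₀ = 0.29 × (0.46 × 15.5 + 8.13) = 0.29 × 15.260 = 4.4254 mm/d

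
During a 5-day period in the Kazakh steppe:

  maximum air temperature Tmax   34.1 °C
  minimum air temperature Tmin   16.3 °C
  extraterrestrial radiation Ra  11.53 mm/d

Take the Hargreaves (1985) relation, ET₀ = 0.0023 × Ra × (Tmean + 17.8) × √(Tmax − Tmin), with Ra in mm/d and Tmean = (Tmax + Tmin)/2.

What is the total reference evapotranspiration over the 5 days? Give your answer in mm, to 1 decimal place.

24.1 mm

Tmean = (34.1 + 16.3)/2 = 25.20 °C
ET₀ = 0.0023 × 11.53 × (25.20 + 17.8) × √17.8 = 0.0023 × 11.53 × 43.00 × 4.2190 = 4.8110 mm/d
Over 5 days: 4.8110 × 5 = 24.055 mm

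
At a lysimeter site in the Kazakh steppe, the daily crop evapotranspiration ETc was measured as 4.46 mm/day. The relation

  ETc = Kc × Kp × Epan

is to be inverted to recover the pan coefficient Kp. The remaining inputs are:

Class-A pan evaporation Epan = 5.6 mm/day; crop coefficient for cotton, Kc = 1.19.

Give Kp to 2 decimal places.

ETc = Kc × Kp × Epan  ⇒  Kp = ETc / (Kc × Epan)
Kp = 4.46 / (1.19 × 5.6) = 4.46 / 6.664 = 0.6693

0.67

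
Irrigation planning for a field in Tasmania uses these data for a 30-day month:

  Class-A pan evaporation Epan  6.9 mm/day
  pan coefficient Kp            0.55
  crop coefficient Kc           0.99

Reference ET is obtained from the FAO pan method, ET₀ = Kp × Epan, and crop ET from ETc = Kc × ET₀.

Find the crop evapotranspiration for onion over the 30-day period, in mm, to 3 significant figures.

ET₀ = 0.55 × 6.9 = 3.7950 mm/d
ETc = Kc × ET₀ = 0.99 × 3.7950 = 3.7571 mm/d
Over 30 days: 3.7571 × 30 = 112.713 mm

113 mm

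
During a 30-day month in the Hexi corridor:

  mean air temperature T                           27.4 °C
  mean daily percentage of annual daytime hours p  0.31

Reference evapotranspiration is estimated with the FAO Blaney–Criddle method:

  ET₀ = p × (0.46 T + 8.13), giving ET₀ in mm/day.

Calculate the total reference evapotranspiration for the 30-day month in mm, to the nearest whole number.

ET₀ = 0.31 × (0.46 × 27.4 + 8.13) = 0.31 × 20.734 = 6.4275 mm/d
Monthly total = 6.4275 × 30 = 192.825 mm

193 mm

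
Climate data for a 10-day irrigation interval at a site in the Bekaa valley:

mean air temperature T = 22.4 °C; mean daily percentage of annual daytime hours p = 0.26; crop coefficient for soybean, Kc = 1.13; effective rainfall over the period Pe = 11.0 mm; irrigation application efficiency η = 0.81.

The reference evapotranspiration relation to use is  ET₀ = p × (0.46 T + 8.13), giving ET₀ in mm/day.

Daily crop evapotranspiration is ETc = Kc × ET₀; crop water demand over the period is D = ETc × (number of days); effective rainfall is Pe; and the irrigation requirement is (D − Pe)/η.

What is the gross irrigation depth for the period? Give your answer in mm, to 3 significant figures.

53.3 mm

ET₀ = 0.26 × (0.46 × 22.4 + 8.13) = 0.26 × 18.434 = 4.7928 mm/d
ETc = Kc × ET₀ = 1.13 × 4.7928 = 5.4159 mm/d
Crop demand D = ETc × 10 d = 5.4159 × 10 = 54.159 mm
D − Pe = 54.159 − 11.0 = 43.159 mm
Gross irrigation = 43.159 / 0.81 = 53.283 mm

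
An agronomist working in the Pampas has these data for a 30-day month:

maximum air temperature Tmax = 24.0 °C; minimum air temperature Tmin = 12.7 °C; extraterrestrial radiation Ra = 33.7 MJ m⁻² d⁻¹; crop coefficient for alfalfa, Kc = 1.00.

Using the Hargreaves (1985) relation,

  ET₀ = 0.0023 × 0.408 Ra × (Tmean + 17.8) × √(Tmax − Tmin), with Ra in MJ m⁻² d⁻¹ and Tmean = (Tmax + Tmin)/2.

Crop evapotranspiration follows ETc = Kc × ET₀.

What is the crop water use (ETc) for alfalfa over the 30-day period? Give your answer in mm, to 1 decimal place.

Tmean = (24.0 + 12.7)/2 = 18.35 °C
0.408 Ra = 0.408 × 33.7 = 13.7496 mm/d equivalent
ET₀ = 0.0023 × 13.7496 × (18.35 + 17.8) × √11.3 = 0.0023 × 13.7496 × 36.15 × 3.3615 = 3.8429 mm/d
ETc = Kc × ET₀ = 1.00 × 3.8429 = 3.8429 mm/d
Over 30 days: 3.8429 × 30 = 115.287 mm

115.3 mm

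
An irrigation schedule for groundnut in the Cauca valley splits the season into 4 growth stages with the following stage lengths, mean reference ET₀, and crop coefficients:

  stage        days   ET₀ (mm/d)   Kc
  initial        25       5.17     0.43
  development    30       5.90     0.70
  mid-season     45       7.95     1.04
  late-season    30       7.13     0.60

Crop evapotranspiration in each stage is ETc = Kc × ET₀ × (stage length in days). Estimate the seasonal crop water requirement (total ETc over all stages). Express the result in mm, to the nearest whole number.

680 mm

initial: 0.43 × 5.17 × 25 = 55.58 mm
development: 0.70 × 5.90 × 30 = 123.90 mm
mid-season: 1.04 × 7.95 × 45 = 372.06 mm
late-season: 0.60 × 7.13 × 30 = 128.34 mm
Seasonal total = 679.88 mm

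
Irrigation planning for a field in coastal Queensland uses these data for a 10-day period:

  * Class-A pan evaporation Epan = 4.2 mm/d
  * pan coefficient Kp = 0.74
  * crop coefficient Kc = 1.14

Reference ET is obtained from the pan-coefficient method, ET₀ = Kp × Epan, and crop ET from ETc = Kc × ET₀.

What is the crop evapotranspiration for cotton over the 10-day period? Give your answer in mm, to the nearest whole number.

ET₀ = 0.74 × 4.2 = 3.1080 mm/d
ETc = Kc × ET₀ = 1.14 × 3.1080 = 3.5431 mm/d
Over 10 days: 3.5431 × 10 = 35.431 mm

35 mm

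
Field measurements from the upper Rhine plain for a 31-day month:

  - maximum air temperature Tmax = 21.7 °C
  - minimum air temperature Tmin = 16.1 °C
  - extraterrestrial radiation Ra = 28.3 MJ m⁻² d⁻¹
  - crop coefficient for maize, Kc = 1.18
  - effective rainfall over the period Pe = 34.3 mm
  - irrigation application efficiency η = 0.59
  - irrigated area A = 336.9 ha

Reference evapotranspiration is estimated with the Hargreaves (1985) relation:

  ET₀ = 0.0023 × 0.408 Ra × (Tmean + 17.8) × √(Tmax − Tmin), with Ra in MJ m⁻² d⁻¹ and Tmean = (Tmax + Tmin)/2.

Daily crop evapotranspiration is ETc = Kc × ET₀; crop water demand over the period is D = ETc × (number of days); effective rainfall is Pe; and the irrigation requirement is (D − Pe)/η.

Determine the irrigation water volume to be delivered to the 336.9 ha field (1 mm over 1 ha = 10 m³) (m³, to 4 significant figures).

285900 m³

Tmean = (21.7 + 16.1)/2 = 18.90 °C
0.408 Ra = 0.408 × 28.3 = 11.5464 mm/d equivalent
ET₀ = 0.0023 × 11.5464 × (18.90 + 17.8) × √5.6 = 0.0023 × 11.5464 × 36.70 × 2.3664 = 2.3064 mm/d
ETc = Kc × ET₀ = 1.18 × 2.3064 = 2.7216 mm/d
Crop demand D = ETc × 31 d = 2.7216 × 31 = 84.370 mm
D − Pe = 84.370 − 34.3 = 50.070 mm
Gross irrigation = 50.070 / 0.59 = 84.864 mm
Volume = 84.864 mm × 336.9 ha × 10 = 285906.8 m³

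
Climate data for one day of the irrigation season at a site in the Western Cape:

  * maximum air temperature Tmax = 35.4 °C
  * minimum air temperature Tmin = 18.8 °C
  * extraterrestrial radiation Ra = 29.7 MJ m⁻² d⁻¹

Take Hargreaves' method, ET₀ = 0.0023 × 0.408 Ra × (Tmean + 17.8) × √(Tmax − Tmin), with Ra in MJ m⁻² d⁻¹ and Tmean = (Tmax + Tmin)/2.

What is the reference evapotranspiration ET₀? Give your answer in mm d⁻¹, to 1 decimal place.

Tmean = (35.4 + 18.8)/2 = 27.10 °C
0.408 Ra = 0.408 × 29.7 = 12.1176 mm/d equivalent
ET₀ = 0.0023 × 12.1176 × (27.10 + 17.8) × √16.6 = 0.0023 × 12.1176 × 44.90 × 4.0743 = 5.0985 mm/d

5.1 mm d⁻¹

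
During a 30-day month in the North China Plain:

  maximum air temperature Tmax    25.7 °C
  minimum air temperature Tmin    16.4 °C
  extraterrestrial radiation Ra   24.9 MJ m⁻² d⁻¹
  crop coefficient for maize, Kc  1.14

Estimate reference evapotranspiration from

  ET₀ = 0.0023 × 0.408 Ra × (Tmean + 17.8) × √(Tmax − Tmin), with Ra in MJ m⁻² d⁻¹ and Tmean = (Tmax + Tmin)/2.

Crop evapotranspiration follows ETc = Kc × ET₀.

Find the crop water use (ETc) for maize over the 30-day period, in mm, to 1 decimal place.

94.7 mm

Tmean = (25.7 + 16.4)/2 = 21.05 °C
0.408 Ra = 0.408 × 24.9 = 10.1592 mm/d equivalent
ET₀ = 0.0023 × 10.1592 × (21.05 + 17.8) × √9.3 = 0.0023 × 10.1592 × 38.85 × 3.0496 = 2.7684 mm/d
ETc = Kc × ET₀ = 1.14 × 2.7684 = 3.1560 mm/d
Over 30 days: 3.1560 × 30 = 94.680 mm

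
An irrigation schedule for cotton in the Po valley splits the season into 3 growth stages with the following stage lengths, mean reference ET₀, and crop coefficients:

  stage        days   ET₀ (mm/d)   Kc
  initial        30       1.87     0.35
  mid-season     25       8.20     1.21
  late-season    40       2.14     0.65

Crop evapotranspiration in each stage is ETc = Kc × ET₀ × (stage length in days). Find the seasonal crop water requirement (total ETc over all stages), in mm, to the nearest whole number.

323 mm

initial: 0.35 × 1.87 × 30 = 19.64 mm
mid-season: 1.21 × 8.20 × 25 = 248.05 mm
late-season: 0.65 × 2.14 × 40 = 55.64 mm
Seasonal total = 323.33 mm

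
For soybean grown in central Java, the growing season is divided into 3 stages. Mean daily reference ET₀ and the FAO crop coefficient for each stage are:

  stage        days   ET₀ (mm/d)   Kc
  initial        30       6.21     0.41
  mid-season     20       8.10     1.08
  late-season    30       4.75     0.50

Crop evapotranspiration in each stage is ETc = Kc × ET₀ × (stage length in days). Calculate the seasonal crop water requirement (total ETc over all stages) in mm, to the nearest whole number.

323 mm

initial: 0.41 × 6.21 × 30 = 76.38 mm
mid-season: 1.08 × 8.10 × 20 = 174.96 mm
late-season: 0.50 × 4.75 × 30 = 71.25 mm
Seasonal total = 322.59 mm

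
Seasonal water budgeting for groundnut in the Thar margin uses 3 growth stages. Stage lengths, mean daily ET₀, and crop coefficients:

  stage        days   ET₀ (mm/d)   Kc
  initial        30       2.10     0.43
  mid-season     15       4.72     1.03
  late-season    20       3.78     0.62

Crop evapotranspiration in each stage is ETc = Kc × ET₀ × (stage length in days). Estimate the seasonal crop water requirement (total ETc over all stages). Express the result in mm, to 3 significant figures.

147 mm

initial: 0.43 × 2.10 × 30 = 27.09 mm
mid-season: 1.03 × 4.72 × 15 = 72.92 mm
late-season: 0.62 × 3.78 × 20 = 46.87 mm
Seasonal total = 146.88 mm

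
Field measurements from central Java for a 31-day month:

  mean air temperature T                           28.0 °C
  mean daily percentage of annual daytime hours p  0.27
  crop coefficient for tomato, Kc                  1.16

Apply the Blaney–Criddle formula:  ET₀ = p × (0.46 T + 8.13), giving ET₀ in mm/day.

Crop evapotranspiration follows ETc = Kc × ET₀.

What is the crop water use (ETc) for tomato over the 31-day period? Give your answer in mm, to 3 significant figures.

204 mm

ET₀ = 0.27 × (0.46 × 28.0 + 8.13) = 0.27 × 21.010 = 5.6727 mm/d
ETc = Kc × ET₀ = 1.16 × 5.6727 = 6.5803 mm/d
Over 31 days: 6.5803 × 31 = 203.989 mm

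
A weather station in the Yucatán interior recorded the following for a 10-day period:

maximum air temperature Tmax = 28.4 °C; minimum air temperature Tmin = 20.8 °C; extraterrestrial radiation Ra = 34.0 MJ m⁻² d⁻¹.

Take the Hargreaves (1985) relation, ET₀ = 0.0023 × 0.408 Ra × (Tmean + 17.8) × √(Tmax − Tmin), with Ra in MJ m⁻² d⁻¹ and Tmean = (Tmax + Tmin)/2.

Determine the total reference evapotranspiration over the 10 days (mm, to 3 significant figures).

37.3 mm

Tmean = (28.4 + 20.8)/2 = 24.60 °C
0.408 Ra = 0.408 × 34.0 = 13.8720 mm/d equivalent
ET₀ = 0.0023 × 13.8720 × (24.60 + 17.8) × √7.6 = 0.0023 × 13.8720 × 42.40 × 2.7568 = 3.7294 mm/d
Over 10 days: 3.7294 × 10 = 37.294 mm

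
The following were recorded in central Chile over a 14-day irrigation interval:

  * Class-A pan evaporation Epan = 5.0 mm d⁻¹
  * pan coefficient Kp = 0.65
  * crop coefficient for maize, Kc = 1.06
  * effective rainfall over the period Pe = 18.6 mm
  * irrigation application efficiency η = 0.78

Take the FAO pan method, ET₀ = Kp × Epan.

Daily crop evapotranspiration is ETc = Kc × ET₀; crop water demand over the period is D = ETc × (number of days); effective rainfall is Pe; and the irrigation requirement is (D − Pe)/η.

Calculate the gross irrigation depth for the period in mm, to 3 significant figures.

ET₀ = 0.65 × 5.0 = 3.2500 mm/d
ETc = Kc × ET₀ = 1.06 × 3.2500 = 3.4450 mm/d
Crop demand D = ETc × 14 d = 3.4450 × 14 = 48.230 mm
D − Pe = 48.230 − 18.6 = 29.630 mm
Gross irrigation = 29.630 / 0.78 = 37.987 mm

38.0 mm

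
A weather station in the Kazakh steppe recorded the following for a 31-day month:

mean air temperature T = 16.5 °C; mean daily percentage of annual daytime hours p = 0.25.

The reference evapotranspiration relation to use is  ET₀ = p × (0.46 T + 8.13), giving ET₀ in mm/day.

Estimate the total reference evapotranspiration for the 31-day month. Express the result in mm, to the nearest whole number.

ET₀ = 0.25 × (0.46 × 16.5 + 8.13) = 0.25 × 15.720 = 3.9300 mm/d
Monthly total = 3.9300 × 31 = 121.830 mm

122 mm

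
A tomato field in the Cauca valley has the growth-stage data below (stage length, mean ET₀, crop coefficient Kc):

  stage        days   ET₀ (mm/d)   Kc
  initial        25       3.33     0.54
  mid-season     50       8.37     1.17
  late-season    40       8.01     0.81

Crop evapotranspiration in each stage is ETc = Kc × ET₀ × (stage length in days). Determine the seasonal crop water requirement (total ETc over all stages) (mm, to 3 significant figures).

794 mm

initial: 0.54 × 3.33 × 25 = 44.96 mm
mid-season: 1.17 × 8.37 × 50 = 489.65 mm
late-season: 0.81 × 8.01 × 40 = 259.52 mm
Seasonal total = 794.13 mm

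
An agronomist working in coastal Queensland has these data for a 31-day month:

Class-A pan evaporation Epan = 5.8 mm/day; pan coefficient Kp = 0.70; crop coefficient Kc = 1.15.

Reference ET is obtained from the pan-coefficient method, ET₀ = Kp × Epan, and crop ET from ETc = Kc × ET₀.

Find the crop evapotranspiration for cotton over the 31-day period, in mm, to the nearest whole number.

ET₀ = 0.70 × 5.8 = 4.0600 mm/d
ETc = Kc × ET₀ = 1.15 × 4.0600 = 4.6690 mm/d
Over 31 days: 4.6690 × 31 = 144.739 mm

145 mm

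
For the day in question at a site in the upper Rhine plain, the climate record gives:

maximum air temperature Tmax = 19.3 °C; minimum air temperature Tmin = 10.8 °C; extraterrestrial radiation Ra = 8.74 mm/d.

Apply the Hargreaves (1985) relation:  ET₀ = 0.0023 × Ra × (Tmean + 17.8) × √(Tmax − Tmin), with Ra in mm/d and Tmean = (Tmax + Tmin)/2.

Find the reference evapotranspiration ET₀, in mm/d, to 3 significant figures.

1.93 mm/d

Tmean = (19.3 + 10.8)/2 = 15.05 °C
ET₀ = 0.0023 × 8.74 × (15.05 + 17.8) × √8.5 = 0.0023 × 8.74 × 32.85 × 2.9155 = 1.9253 mm/d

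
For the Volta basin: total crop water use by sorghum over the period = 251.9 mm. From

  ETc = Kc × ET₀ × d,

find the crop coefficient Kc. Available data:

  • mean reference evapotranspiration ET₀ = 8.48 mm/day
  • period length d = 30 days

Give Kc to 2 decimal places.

ETc = Kc × ET₀ × d  ⇒  Kc = ETc / (ET₀ × d)
Kc = 251.9 / (8.48 × 30) = 251.9 / 254.40 = 0.9902

0.99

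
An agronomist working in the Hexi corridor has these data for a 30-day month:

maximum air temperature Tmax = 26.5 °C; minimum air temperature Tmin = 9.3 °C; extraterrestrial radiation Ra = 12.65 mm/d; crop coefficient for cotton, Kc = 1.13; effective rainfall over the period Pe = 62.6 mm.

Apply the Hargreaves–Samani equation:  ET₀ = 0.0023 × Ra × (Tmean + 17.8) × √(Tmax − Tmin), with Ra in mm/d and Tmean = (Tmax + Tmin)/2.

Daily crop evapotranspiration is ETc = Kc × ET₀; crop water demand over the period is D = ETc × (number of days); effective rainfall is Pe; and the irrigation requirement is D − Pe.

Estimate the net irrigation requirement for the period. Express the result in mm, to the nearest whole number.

83 mm

Tmean = (26.5 + 9.3)/2 = 17.90 °C
ET₀ = 0.0023 × 12.65 × (17.90 + 17.8) × √17.2 = 0.0023 × 12.65 × 35.70 × 4.1473 = 4.3078 mm/d
ETc = Kc × ET₀ = 1.13 × 4.3078 = 4.8678 mm/d
Crop demand D = ETc × 30 d = 4.8678 × 30 = 146.034 mm
D − Pe = 146.034 − 62.6 = 83.434 mm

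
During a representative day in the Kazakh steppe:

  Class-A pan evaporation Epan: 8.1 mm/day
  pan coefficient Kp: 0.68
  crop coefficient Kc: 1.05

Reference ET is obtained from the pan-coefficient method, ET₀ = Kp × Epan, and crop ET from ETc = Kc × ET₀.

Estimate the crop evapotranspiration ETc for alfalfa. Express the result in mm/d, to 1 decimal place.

ET₀ = 0.68 × 8.1 = 5.5080 mm/d
ETc = Kc × ET₀ = 1.05 × 5.5080 = 5.7834 mm/d

5.8 mm/d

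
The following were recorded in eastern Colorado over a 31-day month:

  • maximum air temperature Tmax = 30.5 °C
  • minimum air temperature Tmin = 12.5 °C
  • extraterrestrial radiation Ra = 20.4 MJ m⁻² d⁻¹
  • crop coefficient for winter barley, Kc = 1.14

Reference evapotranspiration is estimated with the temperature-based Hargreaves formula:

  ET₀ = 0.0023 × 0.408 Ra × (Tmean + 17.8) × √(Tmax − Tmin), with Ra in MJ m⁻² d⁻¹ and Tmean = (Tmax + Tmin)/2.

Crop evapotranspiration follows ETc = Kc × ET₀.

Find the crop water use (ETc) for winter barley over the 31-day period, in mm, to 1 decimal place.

Tmean = (30.5 + 12.5)/2 = 21.50 °C
0.408 Ra = 0.408 × 20.4 = 8.3232 mm/d equivalent
ET₀ = 0.0023 × 8.3232 × (21.50 + 17.8) × √18.0 = 0.0023 × 8.3232 × 39.30 × 4.2426 = 3.1919 mm/d
ETc = Kc × ET₀ = 1.14 × 3.1919 = 3.6388 mm/d
Over 31 days: 3.6388 × 31 = 112.803 mm

112.8 mm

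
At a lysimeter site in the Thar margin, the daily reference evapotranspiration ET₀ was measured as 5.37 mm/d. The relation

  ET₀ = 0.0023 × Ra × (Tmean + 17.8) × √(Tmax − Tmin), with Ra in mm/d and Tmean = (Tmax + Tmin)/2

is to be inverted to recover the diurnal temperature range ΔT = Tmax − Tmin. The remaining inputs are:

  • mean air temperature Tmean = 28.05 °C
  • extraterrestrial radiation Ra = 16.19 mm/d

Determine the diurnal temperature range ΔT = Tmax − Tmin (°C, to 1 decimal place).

9.9 °C

√ΔT = ET₀ / [0.0023 × Ra × (Tmean+17.8)] = 5.37 / (0.0023 × 16.19 × 45.85) = 3.1453
ΔT = 3.1453² = 9.893 °C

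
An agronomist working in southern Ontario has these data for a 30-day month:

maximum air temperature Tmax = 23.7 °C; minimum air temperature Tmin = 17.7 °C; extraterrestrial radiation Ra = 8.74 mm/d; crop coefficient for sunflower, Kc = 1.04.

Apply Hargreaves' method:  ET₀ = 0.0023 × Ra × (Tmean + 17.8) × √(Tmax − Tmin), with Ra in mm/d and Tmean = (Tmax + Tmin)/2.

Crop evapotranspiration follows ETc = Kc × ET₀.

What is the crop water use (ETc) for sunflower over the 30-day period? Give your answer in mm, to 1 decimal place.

Tmean = (23.7 + 17.7)/2 = 20.70 °C
ET₀ = 0.0023 × 8.74 × (20.70 + 17.8) × √6.0 = 0.0023 × 8.74 × 38.50 × 2.4495 = 1.8957 mm/d
ETc = Kc × ET₀ = 1.04 × 1.8957 = 1.9715 mm/d
Over 30 days: 1.9715 × 30 = 59.145 mm

59.1 mm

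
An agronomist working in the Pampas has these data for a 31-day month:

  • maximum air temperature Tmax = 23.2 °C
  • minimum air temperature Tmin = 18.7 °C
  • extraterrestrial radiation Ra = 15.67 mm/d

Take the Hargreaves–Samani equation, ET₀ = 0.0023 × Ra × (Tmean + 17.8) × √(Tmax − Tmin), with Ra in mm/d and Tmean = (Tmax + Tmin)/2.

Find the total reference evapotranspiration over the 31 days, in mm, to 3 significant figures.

91.8 mm

Tmean = (23.2 + 18.7)/2 = 20.95 °C
ET₀ = 0.0023 × 15.67 × (20.95 + 17.8) × √4.5 = 0.0023 × 15.67 × 38.75 × 2.1213 = 2.9626 mm/d
Over 31 days: 2.9626 × 31 = 91.841 mm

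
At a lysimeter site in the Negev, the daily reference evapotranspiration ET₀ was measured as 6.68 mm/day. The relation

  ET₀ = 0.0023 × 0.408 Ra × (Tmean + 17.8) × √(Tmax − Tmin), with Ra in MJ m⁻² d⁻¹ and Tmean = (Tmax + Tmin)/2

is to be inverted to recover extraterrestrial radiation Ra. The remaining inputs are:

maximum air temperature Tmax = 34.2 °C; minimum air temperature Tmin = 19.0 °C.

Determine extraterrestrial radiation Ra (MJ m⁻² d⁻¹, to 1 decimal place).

41.1 MJ m⁻² d⁻¹

Tmean = (34.2+19.0)/2 = 26.60 °C; ΔT = 15.2
Ra = ET₀ / [0.0023 × 0.408 × (Tmean+17.8) × √ΔT]
   = 6.68 / (0.0023 × 0.408 × 44.40 × 3.8987) = 41.123 MJ m⁻² d⁻¹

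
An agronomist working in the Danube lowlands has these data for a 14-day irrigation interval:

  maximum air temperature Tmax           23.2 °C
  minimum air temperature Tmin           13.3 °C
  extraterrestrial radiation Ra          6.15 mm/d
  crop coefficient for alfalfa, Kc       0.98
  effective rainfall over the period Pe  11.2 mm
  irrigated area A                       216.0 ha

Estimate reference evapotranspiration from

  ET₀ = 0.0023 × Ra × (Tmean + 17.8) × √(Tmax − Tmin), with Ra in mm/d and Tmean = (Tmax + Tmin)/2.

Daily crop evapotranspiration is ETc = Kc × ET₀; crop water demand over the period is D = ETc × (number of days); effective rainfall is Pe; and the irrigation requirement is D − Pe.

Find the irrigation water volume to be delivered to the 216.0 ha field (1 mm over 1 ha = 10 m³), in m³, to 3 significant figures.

Tmean = (23.2 + 13.3)/2 = 18.25 °C
ET₀ = 0.0023 × 6.15 × (18.25 + 17.8) × √9.9 = 0.0023 × 6.15 × 36.05 × 3.1464 = 1.6044 mm/d
ETc = Kc × ET₀ = 0.98 × 1.6044 = 1.5723 mm/d
Crop demand D = ETc × 14 d = 1.5723 × 14 = 22.012 mm
D − Pe = 22.012 − 11.2 = 10.812 mm
Volume = 10.812 mm × 216.0 ha × 10 = 23353.9 m³

23400 m³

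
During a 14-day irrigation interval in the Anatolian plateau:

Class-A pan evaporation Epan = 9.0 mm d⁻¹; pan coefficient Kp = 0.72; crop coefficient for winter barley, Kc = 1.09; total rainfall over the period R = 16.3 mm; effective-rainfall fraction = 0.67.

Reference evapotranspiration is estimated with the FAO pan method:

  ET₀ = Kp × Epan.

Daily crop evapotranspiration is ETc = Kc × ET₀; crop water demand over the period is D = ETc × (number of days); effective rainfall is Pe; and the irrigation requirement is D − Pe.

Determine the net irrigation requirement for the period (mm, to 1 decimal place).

88.0 mm

ET₀ = 0.72 × 9.0 = 6.4800 mm/d
ETc = Kc × ET₀ = 1.09 × 6.4800 = 7.0632 mm/d
Crop demand D = ETc × 14 d = 7.0632 × 14 = 98.885 mm
Pe = 0.67 × 16.3 = 10.921 mm
D − Pe = 98.885 − 10.921 = 87.964 mm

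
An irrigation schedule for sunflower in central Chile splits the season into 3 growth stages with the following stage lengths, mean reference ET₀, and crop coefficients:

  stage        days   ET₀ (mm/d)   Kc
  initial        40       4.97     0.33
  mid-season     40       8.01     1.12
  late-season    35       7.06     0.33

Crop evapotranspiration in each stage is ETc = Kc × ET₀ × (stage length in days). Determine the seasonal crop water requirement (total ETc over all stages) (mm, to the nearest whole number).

initial: 0.33 × 4.97 × 40 = 65.60 mm
mid-season: 1.12 × 8.01 × 40 = 358.85 mm
late-season: 0.33 × 7.06 × 35 = 81.54 mm
Seasonal total = 505.99 mm

506 mm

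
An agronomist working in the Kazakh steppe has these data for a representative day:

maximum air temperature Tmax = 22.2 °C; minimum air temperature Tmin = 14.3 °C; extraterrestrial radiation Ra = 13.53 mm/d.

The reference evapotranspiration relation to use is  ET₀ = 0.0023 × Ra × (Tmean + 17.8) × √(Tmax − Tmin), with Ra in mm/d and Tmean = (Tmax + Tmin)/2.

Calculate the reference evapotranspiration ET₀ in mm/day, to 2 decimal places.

Tmean = (22.2 + 14.3)/2 = 18.25 °C
ET₀ = 0.0023 × 13.53 × (18.25 + 17.8) × √7.9 = 0.0023 × 13.53 × 36.05 × 2.8107 = 3.1532 mm/d

3.15 mm/day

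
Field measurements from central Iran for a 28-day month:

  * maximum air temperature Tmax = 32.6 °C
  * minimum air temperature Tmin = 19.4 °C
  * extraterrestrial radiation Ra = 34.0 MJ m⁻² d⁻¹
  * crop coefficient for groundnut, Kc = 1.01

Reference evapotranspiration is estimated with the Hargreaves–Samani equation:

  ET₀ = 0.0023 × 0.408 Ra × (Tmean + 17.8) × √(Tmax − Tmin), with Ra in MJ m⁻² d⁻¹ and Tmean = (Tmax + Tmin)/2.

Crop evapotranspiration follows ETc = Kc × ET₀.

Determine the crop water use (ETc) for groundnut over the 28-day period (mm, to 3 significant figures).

Tmean = (32.6 + 19.4)/2 = 26.00 °C
0.408 Ra = 0.408 × 34.0 = 13.8720 mm/d equivalent
ET₀ = 0.0023 × 13.8720 × (26.00 + 17.8) × √13.2 = 0.0023 × 13.8720 × 43.80 × 3.6332 = 5.0773 mm/d
ETc = Kc × ET₀ = 1.01 × 5.0773 = 5.1281 mm/d
Over 28 days: 5.1281 × 28 = 143.587 mm

144 mm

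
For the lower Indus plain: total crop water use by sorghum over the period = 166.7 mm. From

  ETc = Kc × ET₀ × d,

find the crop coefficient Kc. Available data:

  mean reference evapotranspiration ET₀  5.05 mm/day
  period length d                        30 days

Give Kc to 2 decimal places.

ETc = Kc × ET₀ × d  ⇒  Kc = ETc / (ET₀ × d)
Kc = 166.7 / (5.05 × 30) = 166.7 / 151.50 = 1.1003

1.10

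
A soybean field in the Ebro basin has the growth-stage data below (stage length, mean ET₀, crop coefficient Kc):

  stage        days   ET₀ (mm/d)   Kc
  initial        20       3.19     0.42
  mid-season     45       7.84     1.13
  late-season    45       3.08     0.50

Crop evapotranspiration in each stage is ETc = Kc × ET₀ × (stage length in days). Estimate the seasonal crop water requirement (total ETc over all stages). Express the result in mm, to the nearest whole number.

initial: 0.42 × 3.19 × 20 = 26.80 mm
mid-season: 1.13 × 7.84 × 45 = 398.66 mm
late-season: 0.50 × 3.08 × 45 = 69.30 mm
Seasonal total = 494.76 mm

495 mm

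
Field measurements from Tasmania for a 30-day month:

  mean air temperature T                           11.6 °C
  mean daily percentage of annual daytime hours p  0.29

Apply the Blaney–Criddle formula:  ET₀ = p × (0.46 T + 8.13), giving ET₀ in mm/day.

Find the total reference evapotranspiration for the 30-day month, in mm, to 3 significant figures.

117 mm

ET₀ = 0.29 × (0.46 × 11.6 + 8.13) = 0.29 × 13.466 = 3.9051 mm/d
Monthly total = 3.9051 × 30 = 117.153 mm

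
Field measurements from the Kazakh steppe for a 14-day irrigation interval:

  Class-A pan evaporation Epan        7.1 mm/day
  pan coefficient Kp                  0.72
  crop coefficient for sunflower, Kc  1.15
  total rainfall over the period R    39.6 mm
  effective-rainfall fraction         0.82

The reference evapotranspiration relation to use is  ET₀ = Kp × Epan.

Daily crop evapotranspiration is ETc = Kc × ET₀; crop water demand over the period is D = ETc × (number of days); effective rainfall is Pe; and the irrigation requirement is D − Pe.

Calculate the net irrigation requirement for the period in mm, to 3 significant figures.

49.8 mm

ET₀ = 0.72 × 7.1 = 5.1120 mm/d
ETc = Kc × ET₀ = 1.15 × 5.1120 = 5.8788 mm/d
Crop demand D = ETc × 14 d = 5.8788 × 14 = 82.303 mm
Pe = 0.82 × 39.6 = 32.472 mm
D − Pe = 82.303 − 32.472 = 49.831 mm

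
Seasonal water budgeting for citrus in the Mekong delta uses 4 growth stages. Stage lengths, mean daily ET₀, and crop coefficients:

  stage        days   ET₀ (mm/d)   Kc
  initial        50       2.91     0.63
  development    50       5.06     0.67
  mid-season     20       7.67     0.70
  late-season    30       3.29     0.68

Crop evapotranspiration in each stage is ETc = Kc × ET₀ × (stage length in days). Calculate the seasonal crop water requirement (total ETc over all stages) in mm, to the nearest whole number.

initial: 0.63 × 2.91 × 50 = 91.67 mm
development: 0.67 × 5.06 × 50 = 169.51 mm
mid-season: 0.70 × 7.67 × 20 = 107.38 mm
late-season: 0.68 × 3.29 × 30 = 67.12 mm
Seasonal total = 435.68 mm

436 mm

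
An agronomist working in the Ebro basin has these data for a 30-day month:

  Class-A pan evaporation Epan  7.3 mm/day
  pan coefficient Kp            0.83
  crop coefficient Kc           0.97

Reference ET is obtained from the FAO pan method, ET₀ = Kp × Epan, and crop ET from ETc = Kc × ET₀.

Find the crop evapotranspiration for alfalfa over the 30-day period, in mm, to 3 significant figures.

ET₀ = 0.83 × 7.3 = 6.0590 mm/d
ETc = Kc × ET₀ = 0.97 × 6.0590 = 5.8772 mm/d
Over 30 days: 5.8772 × 30 = 176.316 mm

176 mm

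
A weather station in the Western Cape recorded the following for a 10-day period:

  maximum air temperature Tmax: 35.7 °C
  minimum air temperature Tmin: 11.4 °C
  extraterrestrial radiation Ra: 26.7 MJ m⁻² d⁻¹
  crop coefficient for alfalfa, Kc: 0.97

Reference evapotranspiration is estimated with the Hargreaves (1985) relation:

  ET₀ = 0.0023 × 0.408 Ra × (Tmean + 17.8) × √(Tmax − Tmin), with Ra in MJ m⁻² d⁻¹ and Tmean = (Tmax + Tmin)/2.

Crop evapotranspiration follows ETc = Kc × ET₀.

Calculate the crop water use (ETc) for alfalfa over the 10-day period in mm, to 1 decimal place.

49.5 mm

Tmean = (35.7 + 11.4)/2 = 23.55 °C
0.408 Ra = 0.408 × 26.7 = 10.8936 mm/d equivalent
ET₀ = 0.0023 × 10.8936 × (23.55 + 17.8) × √24.3 = 0.0023 × 10.8936 × 41.35 × 4.9295 = 5.1071 mm/d
ETc = Kc × ET₀ = 0.97 × 5.1071 = 4.9539 mm/d
Over 10 days: 4.9539 × 10 = 49.539 mm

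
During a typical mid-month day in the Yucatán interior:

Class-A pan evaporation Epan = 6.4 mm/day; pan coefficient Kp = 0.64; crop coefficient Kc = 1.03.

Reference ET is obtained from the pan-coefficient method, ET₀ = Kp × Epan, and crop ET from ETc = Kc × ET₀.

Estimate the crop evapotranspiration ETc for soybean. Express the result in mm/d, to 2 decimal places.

4.22 mm/d

ET₀ = 0.64 × 6.4 = 4.0960 mm/d
ETc = Kc × ET₀ = 1.03 × 4.0960 = 4.2189 mm/d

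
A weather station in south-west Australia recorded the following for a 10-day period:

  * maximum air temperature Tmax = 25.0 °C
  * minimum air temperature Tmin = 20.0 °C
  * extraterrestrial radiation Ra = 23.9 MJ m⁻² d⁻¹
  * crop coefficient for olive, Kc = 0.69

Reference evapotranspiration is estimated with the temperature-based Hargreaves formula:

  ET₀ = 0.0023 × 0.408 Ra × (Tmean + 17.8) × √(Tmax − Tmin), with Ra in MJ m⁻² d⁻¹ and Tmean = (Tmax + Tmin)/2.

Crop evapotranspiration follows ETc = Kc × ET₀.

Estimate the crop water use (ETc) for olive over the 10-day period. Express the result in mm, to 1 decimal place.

Tmean = (25.0 + 20.0)/2 = 22.50 °C
0.408 Ra = 0.408 × 23.9 = 9.7512 mm/d equivalent
ET₀ = 0.0023 × 9.7512 × (22.50 + 17.8) × √5.0 = 0.0023 × 9.7512 × 40.30 × 2.2361 = 2.0211 mm/d
ETc = Kc × ET₀ = 0.69 × 2.0211 = 1.3946 mm/d
Over 10 days: 1.3946 × 10 = 13.946 mm

13.9 mm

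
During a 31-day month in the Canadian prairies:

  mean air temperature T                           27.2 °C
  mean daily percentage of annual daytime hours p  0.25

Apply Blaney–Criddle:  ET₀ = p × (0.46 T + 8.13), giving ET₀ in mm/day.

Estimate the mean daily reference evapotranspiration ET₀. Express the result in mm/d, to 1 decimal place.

5.2 mm/d

ET₀ = 0.25 × (0.46 × 27.2 + 8.13) = 0.25 × 20.642 = 5.1605 mm/d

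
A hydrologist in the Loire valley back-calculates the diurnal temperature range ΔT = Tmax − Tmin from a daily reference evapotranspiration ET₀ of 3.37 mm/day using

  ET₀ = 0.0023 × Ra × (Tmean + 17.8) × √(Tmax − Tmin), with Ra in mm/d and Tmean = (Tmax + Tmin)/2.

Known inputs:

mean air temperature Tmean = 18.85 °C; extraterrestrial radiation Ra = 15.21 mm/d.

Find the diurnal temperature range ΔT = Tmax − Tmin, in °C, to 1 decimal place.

√ΔT = ET₀ / [0.0023 × Ra × (Tmean+17.8)] = 3.37 / (0.0023 × 15.21 × 36.65) = 2.6284
ΔT = 2.6284² = 6.908 °C

6.9 °C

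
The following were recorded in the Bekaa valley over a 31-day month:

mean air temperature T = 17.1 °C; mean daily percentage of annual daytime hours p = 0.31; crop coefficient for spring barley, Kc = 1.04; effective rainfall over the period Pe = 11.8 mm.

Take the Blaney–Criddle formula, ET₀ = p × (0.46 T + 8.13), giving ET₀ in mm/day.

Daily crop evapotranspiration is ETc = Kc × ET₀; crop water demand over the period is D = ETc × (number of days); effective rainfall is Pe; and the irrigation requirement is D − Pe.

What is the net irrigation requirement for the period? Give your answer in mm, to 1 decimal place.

ET₀ = 0.31 × (0.46 × 17.1 + 8.13) = 0.31 × 15.996 = 4.9588 mm/d
ETc = Kc × ET₀ = 1.04 × 4.9588 = 5.1572 mm/d
Crop demand D = ETc × 31 d = 5.1572 × 31 = 159.873 mm
D − Pe = 159.873 − 11.8 = 148.073 mm

148.1 mm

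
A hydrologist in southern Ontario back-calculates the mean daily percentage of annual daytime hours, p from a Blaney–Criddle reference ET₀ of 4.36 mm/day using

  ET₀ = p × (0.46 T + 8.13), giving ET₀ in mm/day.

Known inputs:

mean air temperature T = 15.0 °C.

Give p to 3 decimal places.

p = ET₀ / (0.46 T + 8.13) = 4.36 / (0.46 × 15.0 + 8.13) = 4.36 / 15.030 = 0.2901

0.290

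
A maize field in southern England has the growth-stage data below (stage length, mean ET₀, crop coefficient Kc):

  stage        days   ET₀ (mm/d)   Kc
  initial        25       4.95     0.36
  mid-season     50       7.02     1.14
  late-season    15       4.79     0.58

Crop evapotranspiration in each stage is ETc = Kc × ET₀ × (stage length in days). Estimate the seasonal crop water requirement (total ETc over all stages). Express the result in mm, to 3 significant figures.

initial: 0.36 × 4.95 × 25 = 44.55 mm
mid-season: 1.14 × 7.02 × 50 = 400.14 mm
late-season: 0.58 × 4.79 × 15 = 41.67 mm
Seasonal total = 486.36 mm

486 mm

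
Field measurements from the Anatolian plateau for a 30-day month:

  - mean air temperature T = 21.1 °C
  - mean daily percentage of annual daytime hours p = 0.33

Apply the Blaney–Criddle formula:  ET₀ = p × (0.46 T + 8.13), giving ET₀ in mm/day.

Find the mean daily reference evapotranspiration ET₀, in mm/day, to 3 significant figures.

5.89 mm/day

ET₀ = 0.33 × (0.46 × 21.1 + 8.13) = 0.33 × 17.836 = 5.8859 mm/d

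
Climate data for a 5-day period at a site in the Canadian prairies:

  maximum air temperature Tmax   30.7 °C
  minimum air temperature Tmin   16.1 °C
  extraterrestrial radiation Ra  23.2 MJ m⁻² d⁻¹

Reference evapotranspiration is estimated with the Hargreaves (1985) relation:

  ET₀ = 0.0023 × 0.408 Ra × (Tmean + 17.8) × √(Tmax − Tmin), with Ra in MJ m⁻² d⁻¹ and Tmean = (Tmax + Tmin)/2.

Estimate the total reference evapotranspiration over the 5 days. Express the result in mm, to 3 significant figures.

17.1 mm

Tmean = (30.7 + 16.1)/2 = 23.40 °C
0.408 Ra = 0.408 × 23.2 = 9.4656 mm/d equivalent
ET₀ = 0.0023 × 9.4656 × (23.40 + 17.8) × √14.6 = 0.0023 × 9.4656 × 41.20 × 3.8210 = 3.4273 mm/d
Over 5 days: 3.4273 × 5 = 17.137 mm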